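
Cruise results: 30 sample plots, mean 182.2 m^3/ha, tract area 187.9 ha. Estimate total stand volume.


Formula: Total Volume = Mean Volume per ha * Total Area
Total Volume = 182.2 m^3/ha * 187.9 ha
Total Volume = 34235 m^3

34235


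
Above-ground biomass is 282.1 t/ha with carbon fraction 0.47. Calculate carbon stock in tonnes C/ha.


Formula: Carbon Stock = Biomass * Carbon Fraction
C = 282.1 t/ha * 0.47
C = 132.6 t C/ha

132.6


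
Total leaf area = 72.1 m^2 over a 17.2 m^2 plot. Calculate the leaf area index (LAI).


Formula: LAI = total leaf area / ground area  (dimensionless)
LAI = 72.1 m^2 / 17.2 m^2
LAI = 4.19

4.19


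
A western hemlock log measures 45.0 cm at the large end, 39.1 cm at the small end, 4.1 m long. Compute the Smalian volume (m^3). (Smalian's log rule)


Smalian: V = (A1 + A2)/2 * L,  A = pi*(D/200)^2
A1 = pi*(45.0/200)^2 = 0.159043 m^2
A2 = pi*(39.1/200)^2 = 0.120072 m^2
V = (0.159043+0.120072)/2*4.1 = 0.5722 m^3

0.5722


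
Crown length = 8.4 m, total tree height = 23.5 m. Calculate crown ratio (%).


Formula: Crown Ratio = (Crown Length / Total Height) * 100
CR = (8.4 m / 23.5 m) * 100
CR = 0.3574 * 100 = 35.7%

35.7


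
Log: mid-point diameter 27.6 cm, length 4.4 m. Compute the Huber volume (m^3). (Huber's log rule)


Huber: V = Am * L,  Am = pi*(Dm/200)^2
Am = pi*(27.6/200)^2 = 0.059828 m^2
V = 0.059828*4.4 = 0.2632 m^3

0.2632


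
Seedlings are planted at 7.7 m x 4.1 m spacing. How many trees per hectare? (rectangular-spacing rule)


Formula: TPH = 10000 m^2/ha / (spacing_x * spacing_y)
Area per tree = 7.7 m * 4.1 m = 31.57 m^2
TPH = 10000 / 31.57 = 317 trees/ha

317


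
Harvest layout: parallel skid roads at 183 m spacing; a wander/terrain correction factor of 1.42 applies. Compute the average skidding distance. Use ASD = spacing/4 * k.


Formula: ASD = (spacing / 4) * correction
Uncorrected distance = spacing / 4 = 183 / 4 = 45.75 m
ASD = 45.75 * 1.42 = 65 m

65


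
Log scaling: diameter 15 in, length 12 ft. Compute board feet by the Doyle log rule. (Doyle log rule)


Doyle: BF = (D - 4)^2 * L / 16
Adjusted diameter = 15 - 4 = 11 in
(D-4)^2 = 11^2 = 121
BF = 121 * 12 / 16 = 91 BF

91


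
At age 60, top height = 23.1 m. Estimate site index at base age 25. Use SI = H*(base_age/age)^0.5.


Formula: SI = H_dom * (base_age / age)^0.5
Age ratio = 25 / 60 = 0.41667
sqrt(age_ratio) = 0.6455
SI = 23.1 * 0.6455 = 14.9 m

14.9


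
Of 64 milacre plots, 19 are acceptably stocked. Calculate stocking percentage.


Formula: Stocking % = stocked plots / total plots * 100
Stocking = 19 / 64 * 100
Stocking = 0.2969 * 100 = 29.7%

29.7


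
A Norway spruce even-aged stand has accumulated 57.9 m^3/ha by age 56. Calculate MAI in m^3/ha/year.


Formula: MAI = Total Volume / Stand Age
MAI = 57.9 m^3/ha / 56 years
MAI = 1.03 m^3/ha/year

1.03


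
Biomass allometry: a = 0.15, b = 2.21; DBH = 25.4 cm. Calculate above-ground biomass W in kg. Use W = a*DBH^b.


Formula: W = a * DBH^b  (allometric power law)
DBH^b = 25.4^2.21 = 1272.5724
W = 0.15 * 1272.5724 = 190.9 kg

190.9


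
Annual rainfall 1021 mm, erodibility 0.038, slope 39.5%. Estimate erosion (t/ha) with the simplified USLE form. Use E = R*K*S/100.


Formula: E = R * K * S / 100  (simplified USLE)
R * K = 1021 * 0.038 = 38.798
E = 38.798 * 39.5 / 100 = 15.33 t/ha

15.33


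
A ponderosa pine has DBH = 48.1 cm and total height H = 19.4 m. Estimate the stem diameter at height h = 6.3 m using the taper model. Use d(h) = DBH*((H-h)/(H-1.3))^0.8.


Taper: d(h) = DBH * ((H - h) / (H - 1.3))^0.8
Numerator = H - h = 19.4 - 6.3 = 13.1 m
Denominator = H - 1.3 = 19.4 - 1.3 = 18.1 m
Ratio = 13.1 / 18.1 = 0.72376
d = 48.1 * 0.72376^0.8 = 37.1 cm

37.1


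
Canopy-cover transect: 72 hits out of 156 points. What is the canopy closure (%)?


Formula: Canopy closure = covered points / total points * 100
Closure = 72 / 156 * 100
Closure = 0.4615 * 100 = 46.2%

46.2


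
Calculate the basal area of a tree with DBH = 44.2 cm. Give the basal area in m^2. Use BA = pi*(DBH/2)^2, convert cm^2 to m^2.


Formula: BA = pi * (DBH/2)^2 / 10000  (cm^2 to m^2)
Radius = DBH/2 = 44.2/2 = 22.1 cm
BA = pi * 22.1^2 / 10000
   = 1534.3853 cm^2 / 10000
   = 0.1534 m^2

0.1534


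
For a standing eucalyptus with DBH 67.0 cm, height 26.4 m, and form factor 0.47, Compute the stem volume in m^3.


Formula: V = pi * (DBH/200)^2 * H * ff
Radius = DBH/200 = 67.0/200 = 0.335 m
Radius^2 = 0.335^2 = 0.112225 m^2
V = pi * 0.112225 * 26.4 * 0.47
V = 4.375 m^3

4.375


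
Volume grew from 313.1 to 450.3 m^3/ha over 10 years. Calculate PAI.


Formula: PAI = (V_T2 - V_T1) / (T2 - T1)
Volume increment = 450.3 - 313.1 = 137.2 m^3/ha
PAI = 137.2 / 10 = 13.72 m^3/ha/year

13.72


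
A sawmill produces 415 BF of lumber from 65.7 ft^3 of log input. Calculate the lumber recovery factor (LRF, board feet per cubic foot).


Formula: LRF = Lumber Output (BF) / Log Input (ft^3)
LRF = 415 BF / 65.7 ft^3
LRF = 6.32 BF/ft^3

6.32


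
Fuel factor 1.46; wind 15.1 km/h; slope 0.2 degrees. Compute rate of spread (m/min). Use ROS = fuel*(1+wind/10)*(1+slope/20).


Formula: ROS = fuel * (1 + wind/10) * (1 + slope/20)
Wind factor = 1 + 15.1/10 = 2.51
Slope factor = 1 + 0.2/20 = 1.01
ROS = 1.46 * 2.51 * 1.01 = 3.7 m/min

3.7


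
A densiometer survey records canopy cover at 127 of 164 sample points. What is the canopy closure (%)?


Formula: Canopy closure = covered points / total points * 100
Closure = 127 / 164 * 100
Closure = 0.7744 * 100 = 77.4%

77.4


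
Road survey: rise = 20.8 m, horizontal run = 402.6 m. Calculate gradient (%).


Formula: Gradient = rise / run * 100
Gradient = 20.8 / 402.6 * 100 = 5.2%

5.2


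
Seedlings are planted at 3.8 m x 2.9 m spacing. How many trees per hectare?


Formula: TPH = 10000 m^2/ha / (spacing_x * spacing_y)
Area per tree = 3.8 m * 2.9 m = 11.02 m^2
TPH = 10000 / 11.02 = 907 trees/ha

907


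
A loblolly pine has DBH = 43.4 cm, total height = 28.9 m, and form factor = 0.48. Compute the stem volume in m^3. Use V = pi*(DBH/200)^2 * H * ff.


Formula: V = pi * (DBH/200)^2 * H * ff
Radius = DBH/200 = 43.4/200 = 0.217 m
Radius^2 = 0.217^2 = 0.047089 m^2
V = pi * 0.047089 * 28.9 * 0.48
V = 2.052 m^3

2.052


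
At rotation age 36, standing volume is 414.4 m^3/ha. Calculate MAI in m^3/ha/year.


Formula: MAI = Total Volume / Stand Age
MAI = 414.4 m^3/ha / 36 years
MAI = 11.51 m^3/ha/year

11.51


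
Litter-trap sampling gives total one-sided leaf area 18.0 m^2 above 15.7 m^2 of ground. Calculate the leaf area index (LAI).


Formula: LAI = total leaf area / ground area  (dimensionless)
LAI = 18.0 m^2 / 15.7 m^2
LAI = 1.15

1.15


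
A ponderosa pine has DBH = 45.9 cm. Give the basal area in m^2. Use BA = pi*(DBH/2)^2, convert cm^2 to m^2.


Formula: BA = pi * (DBH/2)^2 / 10000  (cm^2 to m^2)
Radius = DBH/2 = 45.9/2 = 22.95 cm
BA = pi * 22.95^2 / 10000
   = 1654.6847 cm^2 / 10000
   = 0.1655 m^2

0.1655


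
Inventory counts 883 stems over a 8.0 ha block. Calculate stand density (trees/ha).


Formula: Stand Density = N_trees / Area_ha
Density = 883 trees / 8.0 ha
Density = 110 trees/ha

110


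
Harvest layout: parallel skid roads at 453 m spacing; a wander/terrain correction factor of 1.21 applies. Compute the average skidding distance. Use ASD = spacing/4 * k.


Formula: ASD = (spacing / 4) * correction
Uncorrected distance = spacing / 4 = 453 / 4 = 113.25 m
ASD = 113.25 * 1.21 = 137 m

137


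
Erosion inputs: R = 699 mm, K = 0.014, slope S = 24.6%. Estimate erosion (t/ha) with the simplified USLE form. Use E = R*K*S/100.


Formula: E = R * K * S / 100  (simplified USLE)
R * K = 699 * 0.014 = 9.786
E = 9.786 * 24.6 / 100 = 2.41 t/ha

2.41


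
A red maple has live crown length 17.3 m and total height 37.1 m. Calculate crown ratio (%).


Formula: Crown Ratio = (Crown Length / Total Height) * 100
CR = (17.3 m / 37.1 m) * 100
CR = 0.4663 * 100 = 46.6%

46.6


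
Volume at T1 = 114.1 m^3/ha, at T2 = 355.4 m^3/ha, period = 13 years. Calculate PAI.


Formula: PAI = (V_T2 - V_T1) / (T2 - T1)
Volume increment = 355.4 - 114.1 = 241.3 m^3/ha
PAI = 241.3 / 13 = 18.56 m^3/ha/year

18.56


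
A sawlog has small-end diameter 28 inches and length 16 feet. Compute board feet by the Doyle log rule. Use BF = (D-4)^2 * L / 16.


Doyle: BF = (D - 4)^2 * L / 16
Adjusted diameter = 28 - 4 = 24 in
(D-4)^2 = 24^2 = 576
BF = 576 * 16 / 16 = 576 BF

576


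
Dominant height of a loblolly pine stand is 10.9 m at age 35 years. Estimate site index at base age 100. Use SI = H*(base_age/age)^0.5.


Formula: SI = H_dom * (base_age / age)^0.5
Age ratio = 100 / 35 = 2.85714
sqrt(age_ratio) = 1.69031
SI = 10.9 * 1.69031 = 18.4 m

18.4


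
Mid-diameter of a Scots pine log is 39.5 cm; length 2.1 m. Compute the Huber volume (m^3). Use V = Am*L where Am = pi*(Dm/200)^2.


Huber: V = Am * L,  Am = pi*(Dm/200)^2
Am = pi*(39.5/200)^2 = 0.122542 m^2
V = 0.122542*2.1 = 0.2573 m^3

0.2573


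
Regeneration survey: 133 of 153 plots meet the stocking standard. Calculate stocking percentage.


Formula: Stocking % = stocked plots / total plots * 100
Stocking = 133 / 153 * 100
Stocking = 0.8693 * 100 = 86.9%

86.9


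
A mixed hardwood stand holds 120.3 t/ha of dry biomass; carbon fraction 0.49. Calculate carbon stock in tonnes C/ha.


Formula: Carbon Stock = Biomass * Carbon Fraction
C = 120.3 t/ha * 0.49
C = 58.9 t C/ha

58.9


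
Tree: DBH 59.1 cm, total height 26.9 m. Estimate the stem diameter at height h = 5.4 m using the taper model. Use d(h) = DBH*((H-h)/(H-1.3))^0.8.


Taper: d(h) = DBH * ((H - h) / (H - 1.3))^0.8
Numerator = H - h = 26.9 - 5.4 = 21.5 m
Denominator = H - 1.3 = 26.9 - 1.3 = 25.6 m
Ratio = 21.5 / 25.6 = 0.83984
d = 59.1 * 0.83984^0.8 = 51.4 cm

51.4


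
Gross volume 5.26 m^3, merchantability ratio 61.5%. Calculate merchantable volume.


Formula: MV = V_total * (merchantable_pct / 100)
Merchantable fraction = 61.5% / 100 = 0.615
MV = 5.26 m^3 * 0.615 = 3.235 m^3

3.235


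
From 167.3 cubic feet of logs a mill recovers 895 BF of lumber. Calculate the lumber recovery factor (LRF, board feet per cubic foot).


Formula: LRF = Lumber Output (BF) / Log Input (ft^3)
LRF = 895 BF / 167.3 ft^3
LRF = 5.35 BF/ft^3

5.35


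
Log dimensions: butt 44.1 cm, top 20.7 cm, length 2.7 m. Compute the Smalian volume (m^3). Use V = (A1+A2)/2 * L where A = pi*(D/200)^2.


Smalian: V = (A1 + A2)/2 * L,  A = pi*(D/200)^2
A1 = pi*(44.1/200)^2 = 0.152745 m^2
A2 = pi*(20.7/200)^2 = 0.033654 m^2
V = (0.152745+0.033654)/2*2.7 = 0.2516 m^3

0.2516


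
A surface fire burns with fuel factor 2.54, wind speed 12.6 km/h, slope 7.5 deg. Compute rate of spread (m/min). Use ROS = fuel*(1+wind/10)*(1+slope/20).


Formula: ROS = fuel * (1 + wind/10) * (1 + slope/20)
Wind factor = 1 + 12.6/10 = 2.26
Slope factor = 1 + 7.5/20 = 1.375
ROS = 2.54 * 2.26 * 1.375 = 7.89 m/min

7.89


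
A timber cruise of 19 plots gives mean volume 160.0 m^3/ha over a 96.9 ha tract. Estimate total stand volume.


Formula: Total Volume = Mean Volume per ha * Total Area
Total Volume = 160.0 m^3/ha * 96.9 ha
Total Volume = 15504 m^3

15504


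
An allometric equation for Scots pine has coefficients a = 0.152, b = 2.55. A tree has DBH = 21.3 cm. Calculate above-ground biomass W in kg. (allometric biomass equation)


Formula: W = a * DBH^b  (allometric power law)
DBH^b = 21.3^2.55 = 2439.8773
W = 0.152 * 2439.8773 = 370.9 kg

370.9


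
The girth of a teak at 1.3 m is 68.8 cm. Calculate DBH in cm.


Formula: DBH = C / pi
DBH = 68.8 / pi
pi = 3.14159...
DBH = 21.9 cm

21.9


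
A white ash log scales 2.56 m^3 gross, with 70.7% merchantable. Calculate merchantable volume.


Formula: MV = V_total * (merchantable_pct / 100)
Merchantable fraction = 70.7% / 100 = 0.707
MV = 2.56 m^3 * 0.707 = 1.81 m^3

1.81


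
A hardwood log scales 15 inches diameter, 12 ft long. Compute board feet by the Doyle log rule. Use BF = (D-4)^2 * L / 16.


Doyle: BF = (D - 4)^2 * L / 16
Adjusted diameter = 15 - 4 = 11 in
(D-4)^2 = 11^2 = 121
BF = 121 * 12 / 16 = 91 BF

91


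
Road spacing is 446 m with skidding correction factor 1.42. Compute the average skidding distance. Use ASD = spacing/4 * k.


Formula: ASD = (spacing / 4) * correction
Uncorrected distance = spacing / 4 = 446 / 4 = 111.5 m
ASD = 111.5 * 1.42 = 158 m

158


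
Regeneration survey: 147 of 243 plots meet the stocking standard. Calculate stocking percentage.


Formula: Stocking % = stocked plots / total plots * 100
Stocking = 147 / 243 * 100
Stocking = 0.6049 * 100 = 60.5%

60.5


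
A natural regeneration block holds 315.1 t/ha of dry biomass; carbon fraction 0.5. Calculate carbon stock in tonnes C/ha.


Formula: Carbon Stock = Biomass * Carbon Fraction
C = 315.1 t/ha * 0.5
C = 157.6 t C/ha

157.6


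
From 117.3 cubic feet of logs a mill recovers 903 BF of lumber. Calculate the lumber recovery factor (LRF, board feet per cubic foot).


Formula: LRF = Lumber Output (BF) / Log Input (ft^3)
LRF = 903 BF / 117.3 ft^3
LRF = 7.7 BF/ft^3

7.7


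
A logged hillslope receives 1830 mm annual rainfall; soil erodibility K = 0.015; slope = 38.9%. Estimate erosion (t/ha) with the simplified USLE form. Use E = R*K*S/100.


Formula: E = R * K * S / 100  (simplified USLE)
R * K = 1830 * 0.015 = 27.45
E = 27.45 * 38.9 / 100 = 10.68 t/ha

10.68


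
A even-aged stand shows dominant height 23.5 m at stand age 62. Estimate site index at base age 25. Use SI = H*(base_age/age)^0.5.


Formula: SI = H_dom * (base_age / age)^0.5
Age ratio = 25 / 62 = 0.40323
sqrt(age_ratio) = 0.635
SI = 23.5 * 0.635 = 14.9 m

14.9


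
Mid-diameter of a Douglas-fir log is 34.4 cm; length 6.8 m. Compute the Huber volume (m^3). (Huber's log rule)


Huber: V = Am * L,  Am = pi*(Dm/200)^2
Am = pi*(34.4/200)^2 = 0.092941 m^2
V = 0.092941*6.8 = 0.632 m^3

0.632


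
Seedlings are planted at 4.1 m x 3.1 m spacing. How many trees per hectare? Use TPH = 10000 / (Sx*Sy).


Formula: TPH = 10000 m^2/ha / (spacing_x * spacing_y)
Area per tree = 4.1 m * 3.1 m = 12.71 m^2
TPH = 10000 / 12.71 = 787 trees/ha

787


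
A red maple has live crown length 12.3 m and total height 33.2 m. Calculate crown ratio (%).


Formula: Crown Ratio = (Crown Length / Total Height) * 100
CR = (12.3 m / 33.2 m) * 100
CR = 0.3705 * 100 = 37.0%

37.0


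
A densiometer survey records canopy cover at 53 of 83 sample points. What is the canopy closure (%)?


Formula: Canopy closure = covered points / total points * 100
Closure = 53 / 83 * 100
Closure = 0.6386 * 100 = 63.9%

63.9


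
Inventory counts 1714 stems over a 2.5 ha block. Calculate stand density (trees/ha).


Formula: Stand Density = N_trees / Area_ha
Density = 1714 trees / 2.5 ha
Density = 686 trees/ha

686


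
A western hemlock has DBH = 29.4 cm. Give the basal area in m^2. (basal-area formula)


Formula: BA = pi * (DBH/2)^2 / 10000  (cm^2 to m^2)
Radius = DBH/2 = 29.4/2 = 14.7 cm
BA = pi * 14.7^2 / 10000
   = 678.8668 cm^2 / 10000
   = 0.0679 m^2

0.0679


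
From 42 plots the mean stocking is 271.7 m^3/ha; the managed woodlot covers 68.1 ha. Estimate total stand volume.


Formula: Total Volume = Mean Volume per ha * Total Area
Total Volume = 271.7 m^3/ha * 68.1 ha
Total Volume = 18503 m^3

18503


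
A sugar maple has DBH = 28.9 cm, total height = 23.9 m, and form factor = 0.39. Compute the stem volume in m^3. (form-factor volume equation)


Formula: V = pi * (DBH/200)^2 * H * ff
Radius = DBH/200 = 28.9/200 = 0.1445 m
Radius^2 = 0.1445^2 = 0.02088025 m^2
V = pi * 0.02088025 * 23.9 * 0.39
V = 0.611 m^3

0.611


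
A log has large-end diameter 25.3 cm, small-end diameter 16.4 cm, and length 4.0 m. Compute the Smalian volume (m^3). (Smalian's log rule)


Smalian: V = (A1 + A2)/2 * L,  A = pi*(D/200)^2
A1 = pi*(25.3/200)^2 = 0.050273 m^2
A2 = pi*(16.4/200)^2 = 0.021124 m^2
V = (0.050273+0.021124)/2*4.0 = 0.1428 m^3

0.1428


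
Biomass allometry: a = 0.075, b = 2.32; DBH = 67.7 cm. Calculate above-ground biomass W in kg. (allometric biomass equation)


Formula: W = a * DBH^b  (allometric power law)
DBH^b = 67.7^2.32 = 17658.9839
W = 0.075 * 17658.9839 = 1324.4 kg

1324.4


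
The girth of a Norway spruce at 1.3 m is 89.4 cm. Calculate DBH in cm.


Formula: DBH = C / pi
DBH = 89.4 / pi
pi = 3.14159...
DBH = 28.5 cm

28.5


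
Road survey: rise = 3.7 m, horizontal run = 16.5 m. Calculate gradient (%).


Formula: Gradient = rise / run * 100
Gradient = 3.7 / 16.5 * 100 = 22.4%

22.4


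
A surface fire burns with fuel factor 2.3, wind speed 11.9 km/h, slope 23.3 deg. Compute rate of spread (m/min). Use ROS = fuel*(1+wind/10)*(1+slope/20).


Formula: ROS = fuel * (1 + wind/10) * (1 + slope/20)
Wind factor = 1 + 11.9/10 = 2.19
Slope factor = 1 + 23.3/20 = 2.165
ROS = 2.3 * 2.19 * 2.165 = 10.91 m/min

10.91


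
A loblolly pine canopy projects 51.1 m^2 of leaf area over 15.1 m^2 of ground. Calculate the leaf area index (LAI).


Formula: LAI = total leaf area / ground area  (dimensionless)
LAI = 51.1 m^2 / 15.1 m^2
LAI = 3.38

3.38


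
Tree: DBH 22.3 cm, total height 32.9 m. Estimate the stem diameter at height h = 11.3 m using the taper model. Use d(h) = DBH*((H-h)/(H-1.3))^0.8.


Taper: d(h) = DBH * ((H - h) / (H - 1.3))^0.8
Numerator = H - h = 32.9 - 11.3 = 21.6 m
Denominator = H - 1.3 = 32.9 - 1.3 = 31.6 m
Ratio = 21.6 / 31.6 = 0.68354
d = 22.3 * 0.68354^0.8 = 16.4 cm

16.4


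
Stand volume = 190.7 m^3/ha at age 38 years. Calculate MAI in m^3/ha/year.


Formula: MAI = Total Volume / Stand Age
MAI = 190.7 m^3/ha / 38 years
MAI = 5.02 m^3/ha/year

5.02


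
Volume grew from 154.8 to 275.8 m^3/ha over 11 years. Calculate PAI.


Formula: PAI = (V_T2 - V_T1) / (T2 - T1)
Volume increment = 275.8 - 154.8 = 121.0 m^3/ha
PAI = 121.0 / 11 = 11.0 m^3/ha/year

11.0


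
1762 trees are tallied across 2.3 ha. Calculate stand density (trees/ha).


Formula: Stand Density = N_trees / Area_ha
Density = 1762 trees / 2.3 ha
Density = 766 trees/ha

766


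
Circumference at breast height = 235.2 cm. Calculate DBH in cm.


Formula: DBH = C / pi
DBH = 235.2 / pi
pi = 3.14159...
DBH = 74.9 cm

74.9


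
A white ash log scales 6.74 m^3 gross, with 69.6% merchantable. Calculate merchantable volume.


Formula: MV = V_total * (merchantable_pct / 100)
Merchantable fraction = 69.6% / 100 = 0.696
MV = 6.74 m^3 * 0.696 = 4.691 m^3

4.691


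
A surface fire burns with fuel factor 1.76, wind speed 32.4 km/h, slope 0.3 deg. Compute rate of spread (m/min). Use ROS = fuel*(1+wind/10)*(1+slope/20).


Formula: ROS = fuel * (1 + wind/10) * (1 + slope/20)
Wind factor = 1 + 32.4/10 = 4.24
Slope factor = 1 + 0.3/20 = 1.015
ROS = 1.76 * 4.24 * 1.015 = 7.57 m/min

7.57


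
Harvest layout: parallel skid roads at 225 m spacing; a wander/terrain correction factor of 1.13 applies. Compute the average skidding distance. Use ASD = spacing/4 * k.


Formula: ASD = (spacing / 4) * correction
Uncorrected distance = spacing / 4 = 225 / 4 = 56.25 m
ASD = 56.25 * 1.13 = 64 m

64


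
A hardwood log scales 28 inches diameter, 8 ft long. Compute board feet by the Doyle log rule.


Doyle: BF = (D - 4)^2 * L / 16
Adjusted diameter = 28 - 4 = 24 in
(D-4)^2 = 24^2 = 576
BF = 576 * 8 / 16 = 288 BF

288


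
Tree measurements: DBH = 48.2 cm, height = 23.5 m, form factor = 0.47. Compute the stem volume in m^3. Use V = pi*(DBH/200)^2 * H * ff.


Formula: V = pi * (DBH/200)^2 * H * ff
Radius = DBH/200 = 48.2/200 = 0.241 m
Radius^2 = 0.241^2 = 0.058081 m^2
V = pi * 0.058081 * 23.5 * 0.47
V = 2.015 m^3

2.015


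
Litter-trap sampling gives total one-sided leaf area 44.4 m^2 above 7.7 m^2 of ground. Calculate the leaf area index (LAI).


Formula: LAI = total leaf area / ground area  (dimensionless)
LAI = 44.4 m^2 / 7.7 m^2
LAI = 5.77

5.77


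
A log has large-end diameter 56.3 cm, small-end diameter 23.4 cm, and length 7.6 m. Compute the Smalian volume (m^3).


Smalian: V = (A1 + A2)/2 * L,  A = pi*(D/200)^2
A1 = pi*(56.3/200)^2 = 0.248947 m^2
A2 = pi*(23.4/200)^2 = 0.043005 m^2
V = (0.248947+0.043005)/2*7.6 = 1.1094 m^3

1.1094


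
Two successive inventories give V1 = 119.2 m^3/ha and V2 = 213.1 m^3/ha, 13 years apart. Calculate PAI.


Formula: PAI = (V_T2 - V_T1) / (T2 - T1)
Volume increment = 213.1 - 119.2 = 93.9 m^3/ha
PAI = 93.9 / 13 = 7.22 m^3/ha/year

7.22


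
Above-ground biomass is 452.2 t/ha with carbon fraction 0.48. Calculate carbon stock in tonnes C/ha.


Formula: Carbon Stock = Biomass * Carbon Fraction
C = 452.2 t/ha * 0.48
C = 217.1 t C/ha

217.1


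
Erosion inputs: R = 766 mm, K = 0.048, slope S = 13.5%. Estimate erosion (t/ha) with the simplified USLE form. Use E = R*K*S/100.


Formula: E = R * K * S / 100  (simplified USLE)
R * K = 766 * 0.048 = 36.768
E = 36.768 * 13.5 / 100 = 4.96 t/ha

4.96


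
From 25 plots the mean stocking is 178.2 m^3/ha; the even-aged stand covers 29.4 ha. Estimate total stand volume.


Formula: Total Volume = Mean Volume per ha * Total Area
Total Volume = 178.2 m^3/ha * 29.4 ha
Total Volume = 5239 m^3

5239


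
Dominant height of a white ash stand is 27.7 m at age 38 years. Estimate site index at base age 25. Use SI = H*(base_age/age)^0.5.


Formula: SI = H_dom * (base_age / age)^0.5
Age ratio = 25 / 38 = 0.65789
sqrt(age_ratio) = 0.81111
SI = 27.7 * 0.81111 = 22.5 m

22.5


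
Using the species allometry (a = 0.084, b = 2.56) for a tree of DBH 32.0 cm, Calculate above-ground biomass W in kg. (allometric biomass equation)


Formula: W = a * DBH^b  (allometric power law)
DBH^b = 32.0^2.56 = 7131.5502
W = 0.084 * 7131.5502 = 599.1 kg

599.1


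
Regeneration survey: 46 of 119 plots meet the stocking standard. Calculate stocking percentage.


Formula: Stocking % = stocked plots / total plots * 100
Stocking = 46 / 119 * 100
Stocking = 0.3866 * 100 = 38.7%

38.7


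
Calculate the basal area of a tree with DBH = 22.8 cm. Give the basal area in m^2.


Formula: BA = pi * (DBH/2)^2 / 10000  (cm^2 to m^2)
Radius = DBH/2 = 22.8/2 = 11.4 cm
BA = pi * 11.4^2 / 10000
   = 408.2814 cm^2 / 10000
   = 0.0408 m^2

0.0408


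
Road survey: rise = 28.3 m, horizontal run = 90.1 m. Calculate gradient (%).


Formula: Gradient = rise / run * 100
Gradient = 28.3 / 90.1 * 100 = 31.4%

31.4


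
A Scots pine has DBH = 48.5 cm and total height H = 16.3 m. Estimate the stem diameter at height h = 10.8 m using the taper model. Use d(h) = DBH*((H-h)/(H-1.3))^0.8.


Taper: d(h) = DBH * ((H - h) / (H - 1.3))^0.8
Numerator = H - h = 16.3 - 10.8 = 5.5 m
Denominator = H - 1.3 = 16.3 - 1.3 = 15.0 m
Ratio = 5.5 / 15.0 = 0.36667
d = 48.5 * 0.36667^0.8 = 21.7 cm

21.7


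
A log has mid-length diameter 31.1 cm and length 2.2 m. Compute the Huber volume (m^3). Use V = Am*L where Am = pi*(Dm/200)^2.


Huber: V = Am * L,  Am = pi*(Dm/200)^2
Am = pi*(31.1/200)^2 = 0.075964 m^2
V = 0.075964*2.2 = 0.1671 m^3

0.1671


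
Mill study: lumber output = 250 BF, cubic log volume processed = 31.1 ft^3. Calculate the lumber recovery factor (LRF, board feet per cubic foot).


Formula: LRF = Lumber Output (BF) / Log Input (ft^3)
LRF = 250 BF / 31.1 ft^3
LRF = 8.04 BF/ft^3

8.04


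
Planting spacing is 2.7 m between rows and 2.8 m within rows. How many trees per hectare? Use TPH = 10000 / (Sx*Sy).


Formula: TPH = 10000 m^2/ha / (spacing_x * spacing_y)
Area per tree = 2.7 m * 2.8 m = 7.56 m^2
TPH = 10000 / 7.56 = 1323 trees/ha

1323


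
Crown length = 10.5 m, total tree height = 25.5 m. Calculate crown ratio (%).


Formula: Crown Ratio = (Crown Length / Total Height) * 100
CR = (10.5 m / 25.5 m) * 100
CR = 0.4118 * 100 = 41.2%

41.2


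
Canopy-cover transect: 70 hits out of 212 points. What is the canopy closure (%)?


Formula: Canopy closure = covered points / total points * 100
Closure = 70 / 212 * 100
Closure = 0.3302 * 100 = 33.0%

33.0


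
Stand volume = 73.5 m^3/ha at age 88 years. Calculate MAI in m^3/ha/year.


Formula: MAI = Total Volume / Stand Age
MAI = 73.5 m^3/ha / 88 years
MAI = 0.84 m^3/ha/year

0.84


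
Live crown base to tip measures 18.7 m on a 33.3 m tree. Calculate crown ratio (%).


Formula: Crown Ratio = (Crown Length / Total Height) * 100
CR = (18.7 m / 33.3 m) * 100
CR = 0.5616 * 100 = 56.2%

56.2


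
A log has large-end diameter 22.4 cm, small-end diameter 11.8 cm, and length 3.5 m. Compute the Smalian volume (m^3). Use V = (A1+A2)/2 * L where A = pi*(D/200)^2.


Smalian: V = (A1 + A2)/2 * L,  A = pi*(D/200)^2
A1 = pi*(22.4/200)^2 = 0.039408 m^2
A2 = pi*(11.8/200)^2 = 0.010936 m^2
V = (0.039408+0.010936)/2*3.5 = 0.0881 m^3

0.0881


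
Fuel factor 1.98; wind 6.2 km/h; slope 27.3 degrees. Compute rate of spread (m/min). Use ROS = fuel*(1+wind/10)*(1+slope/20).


Formula: ROS = fuel * (1 + wind/10) * (1 + slope/20)
Wind factor = 1 + 6.2/10 = 1.62
Slope factor = 1 + 27.3/20 = 2.365
ROS = 1.98 * 1.62 * 2.365 = 7.59 m/min

7.59


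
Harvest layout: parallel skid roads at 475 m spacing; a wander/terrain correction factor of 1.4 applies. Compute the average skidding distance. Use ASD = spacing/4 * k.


Formula: ASD = (spacing / 4) * correction
Uncorrected distance = spacing / 4 = 475 / 4 = 118.75 m
ASD = 118.75 * 1.4 = 166 m

166


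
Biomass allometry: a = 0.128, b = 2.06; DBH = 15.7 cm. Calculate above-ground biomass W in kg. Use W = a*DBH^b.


Formula: W = a * DBH^b  (allometric power law)
DBH^b = 15.7^2.06 = 290.7725
W = 0.128 * 290.7725 = 37.2 kg

37.2


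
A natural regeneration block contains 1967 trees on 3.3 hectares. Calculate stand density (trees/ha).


Formula: Stand Density = N_trees / Area_ha
Density = 1967 trees / 3.3 ha
Density = 596 trees/ha

596


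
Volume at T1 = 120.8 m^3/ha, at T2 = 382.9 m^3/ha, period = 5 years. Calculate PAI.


Formula: PAI = (V_T2 - V_T1) / (T2 - T1)
Volume increment = 382.9 - 120.8 = 262.1 m^3/ha
PAI = 262.1 / 5 = 52.42 m^3/ha/year

52.42


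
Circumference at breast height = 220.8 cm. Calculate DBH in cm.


Formula: DBH = C / pi
DBH = 220.8 / pi
pi = 3.14159...
DBH = 70.3 cm

70.3


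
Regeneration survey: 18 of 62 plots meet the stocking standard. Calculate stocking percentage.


Formula: Stocking % = stocked plots / total plots * 100
Stocking = 18 / 62 * 100
Stocking = 0.2903 * 100 = 29.0%

29.0


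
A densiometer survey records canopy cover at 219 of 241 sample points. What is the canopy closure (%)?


Formula: Canopy closure = covered points / total points * 100
Closure = 219 / 241 * 100
Closure = 0.9087 * 100 = 90.9%

90.9


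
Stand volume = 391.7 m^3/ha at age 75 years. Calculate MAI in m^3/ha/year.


Formula: MAI = Total Volume / Stand Age
MAI = 391.7 m^3/ha / 75 years
MAI = 5.22 m^3/ha/year

5.22


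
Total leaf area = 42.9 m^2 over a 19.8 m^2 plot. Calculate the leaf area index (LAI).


Formula: LAI = total leaf area / ground area  (dimensionless)
LAI = 42.9 m^2 / 19.8 m^2
LAI = 2.17

2.17


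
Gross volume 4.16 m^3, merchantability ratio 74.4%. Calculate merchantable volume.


Formula: MV = V_total * (merchantable_pct / 100)
Merchantable fraction = 74.4% / 100 = 0.744
MV = 4.16 m^3 * 0.744 = 3.095 m^3

3.095


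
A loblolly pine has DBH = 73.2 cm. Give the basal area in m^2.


Formula: BA = pi * (DBH/2)^2 / 10000  (cm^2 to m^2)
Radius = DBH/2 = 73.2/2 = 36.6 cm
BA = pi * 36.6^2 / 10000
   = 4208.3519 cm^2 / 10000
   = 0.4208 m^2

0.4208


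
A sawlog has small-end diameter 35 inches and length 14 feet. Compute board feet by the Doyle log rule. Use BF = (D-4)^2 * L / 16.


Doyle: BF = (D - 4)^2 * L / 16
Adjusted diameter = 35 - 4 = 31 in
(D-4)^2 = 31^2 = 961
BF = 961 * 14 / 16 = 841 BF

841


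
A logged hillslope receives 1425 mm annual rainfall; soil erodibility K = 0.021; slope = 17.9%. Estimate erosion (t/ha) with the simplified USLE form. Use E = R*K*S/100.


Formula: E = R * K * S / 100  (simplified USLE)
R * K = 1425 * 0.021 = 29.925
E = 29.925 * 17.9 / 100 = 5.36 t/ha

5.36


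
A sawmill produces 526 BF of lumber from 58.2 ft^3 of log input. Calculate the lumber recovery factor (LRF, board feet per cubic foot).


Formula: LRF = Lumber Output (BF) / Log Input (ft^3)
LRF = 526 BF / 58.2 ft^3
LRF = 9.04 BF/ft^3

9.04


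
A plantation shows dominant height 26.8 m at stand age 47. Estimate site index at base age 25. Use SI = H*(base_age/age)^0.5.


Formula: SI = H_dom * (base_age / age)^0.5
Age ratio = 25 / 47 = 0.53191
sqrt(age_ratio) = 0.72932
SI = 26.8 * 0.72932 = 19.5 m

19.5


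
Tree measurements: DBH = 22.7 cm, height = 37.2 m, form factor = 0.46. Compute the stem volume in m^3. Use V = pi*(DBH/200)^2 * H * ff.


Formula: V = pi * (DBH/200)^2 * H * ff
Radius = DBH/200 = 22.7/200 = 0.1135 m
Radius^2 = 0.1135^2 = 0.01288225 m^2
V = pi * 0.01288225 * 37.2 * 0.46
V = 0.693 m^3

0.693


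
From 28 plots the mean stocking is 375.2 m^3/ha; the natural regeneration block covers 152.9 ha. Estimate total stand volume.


Formula: Total Volume = Mean Volume per ha * Total Area
Total Volume = 375.2 m^3/ha * 152.9 ha
Total Volume = 57368 m^3

57368


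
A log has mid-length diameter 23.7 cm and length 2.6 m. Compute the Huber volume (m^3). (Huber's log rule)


Huber: V = Am * L,  Am = pi*(Dm/200)^2
Am = pi*(23.7/200)^2 = 0.044115 m^2
V = 0.044115*2.6 = 0.1147 m^3

0.1147


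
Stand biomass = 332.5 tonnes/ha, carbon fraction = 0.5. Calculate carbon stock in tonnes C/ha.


Formula: Carbon Stock = Biomass * Carbon Fraction
C = 332.5 t/ha * 0.5
C = 166.3 t C/ha

166.3


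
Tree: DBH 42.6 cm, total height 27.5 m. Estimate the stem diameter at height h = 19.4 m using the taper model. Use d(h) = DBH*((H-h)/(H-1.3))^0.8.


Taper: d(h) = DBH * ((H - h) / (H - 1.3))^0.8
Numerator = H - h = 27.5 - 19.4 = 8.1 m
Denominator = H - 1.3 = 27.5 - 1.3 = 26.2 m
Ratio = 8.1 / 26.2 = 0.30916
d = 42.6 * 0.30916^0.8 = 16.7 cm

16.7


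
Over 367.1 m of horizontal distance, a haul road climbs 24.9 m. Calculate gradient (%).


Formula: Gradient = rise / run * 100
Gradient = 24.9 / 367.1 * 100 = 6.8%

6.8


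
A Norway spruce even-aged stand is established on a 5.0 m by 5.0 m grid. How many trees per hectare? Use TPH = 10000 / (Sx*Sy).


Formula: TPH = 10000 m^2/ha / (spacing_x * spacing_y)
Area per tree = 5.0 m * 5.0 m = 25.0 m^2
TPH = 10000 / 25.0 = 400 trees/ha

400


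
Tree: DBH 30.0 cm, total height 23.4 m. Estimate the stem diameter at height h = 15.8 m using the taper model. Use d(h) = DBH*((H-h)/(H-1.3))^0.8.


Taper: d(h) = DBH * ((H - h) / (H - 1.3))^0.8
Numerator = H - h = 23.4 - 15.8 = 7.6 m
Denominator = H - 1.3 = 23.4 - 1.3 = 22.1 m
Ratio = 7.6 / 22.1 = 0.34389
d = 30.0 * 0.34389^0.8 = 12.8 cm

12.8


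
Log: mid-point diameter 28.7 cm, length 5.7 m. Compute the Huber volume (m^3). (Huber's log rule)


Huber: V = Am * L,  Am = pi*(Dm/200)^2
Am = pi*(28.7/200)^2 = 0.064692 m^2
V = 0.064692*5.7 = 0.3687 m^3

0.3687


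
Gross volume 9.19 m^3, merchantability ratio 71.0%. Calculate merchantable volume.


Formula: MV = V_total * (merchantable_pct / 100)
Merchantable fraction = 71.0% / 100 = 0.71
MV = 9.19 m^3 * 0.71 = 6.525 m^3

6.525


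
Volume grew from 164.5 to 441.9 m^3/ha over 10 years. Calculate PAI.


Formula: PAI = (V_T2 - V_T1) / (T2 - T1)
Volume increment = 441.9 - 164.5 = 277.4 m^3/ha
PAI = 277.4 / 10 = 27.74 m^3/ha/year

27.74


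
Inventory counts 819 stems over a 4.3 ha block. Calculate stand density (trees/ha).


Formula: Stand Density = N_trees / Area_ha
Density = 819 trees / 4.3 ha
Density = 190 trees/ha

190


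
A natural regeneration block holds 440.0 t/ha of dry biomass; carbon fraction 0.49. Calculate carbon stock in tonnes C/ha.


Formula: Carbon Stock = Biomass * Carbon Fraction
C = 440.0 t/ha * 0.49
C = 215.6 t C/ha

215.6


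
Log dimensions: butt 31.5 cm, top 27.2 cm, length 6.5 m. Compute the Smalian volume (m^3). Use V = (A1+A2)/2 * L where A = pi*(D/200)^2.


Smalian: V = (A1 + A2)/2 * L,  A = pi*(D/200)^2
A1 = pi*(31.5/200)^2 = 0.077931 m^2
A2 = pi*(27.2/200)^2 = 0.058107 m^2
V = (0.077931+0.058107)/2*6.5 = 0.4421 m^3

0.4421


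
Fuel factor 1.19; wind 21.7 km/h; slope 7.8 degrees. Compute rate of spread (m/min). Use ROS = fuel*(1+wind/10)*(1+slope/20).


Formula: ROS = fuel * (1 + wind/10) * (1 + slope/20)
Wind factor = 1 + 21.7/10 = 3.17
Slope factor = 1 + 7.8/20 = 1.39
ROS = 1.19 * 3.17 * 1.39 = 5.24 m/min

5.24


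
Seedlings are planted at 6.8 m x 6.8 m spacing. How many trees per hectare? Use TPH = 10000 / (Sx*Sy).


Formula: TPH = 10000 m^2/ha / (spacing_x * spacing_y)
Area per tree = 6.8 m * 6.8 m = 46.24 m^2
TPH = 10000 / 46.24 = 216 trees/ha

216


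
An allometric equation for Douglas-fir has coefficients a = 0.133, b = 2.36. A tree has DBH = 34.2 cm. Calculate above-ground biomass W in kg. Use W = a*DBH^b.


Formula: W = a * DBH^b  (allometric power law)
DBH^b = 34.2^2.36 = 4171.5899
W = 0.133 * 4171.5899 = 554.8 kg

554.8


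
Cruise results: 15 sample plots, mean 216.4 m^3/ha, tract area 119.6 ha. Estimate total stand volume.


Formula: Total Volume = Mean Volume per ha * Total Area
Total Volume = 216.4 m^3/ha * 119.6 ha
Total Volume = 25881 m^3

25881


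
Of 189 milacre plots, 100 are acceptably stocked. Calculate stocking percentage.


Formula: Stocking % = stocked plots / total plots * 100
Stocking = 100 / 189 * 100
Stocking = 0.5291 * 100 = 52.9%

52.9


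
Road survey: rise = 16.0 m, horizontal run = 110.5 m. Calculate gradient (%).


Formula: Gradient = rise / run * 100
Gradient = 16.0 / 110.5 * 100 = 14.5%

14.5


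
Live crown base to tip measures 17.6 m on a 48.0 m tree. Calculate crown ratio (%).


Formula: Crown Ratio = (Crown Length / Total Height) * 100
CR = (17.6 m / 48.0 m) * 100
CR = 0.3667 * 100 = 36.7%

36.7


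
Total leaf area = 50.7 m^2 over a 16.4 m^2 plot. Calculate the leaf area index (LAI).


Formula: LAI = total leaf area / ground area  (dimensionless)
LAI = 50.7 m^2 / 16.4 m^2
LAI = 3.09

3.09


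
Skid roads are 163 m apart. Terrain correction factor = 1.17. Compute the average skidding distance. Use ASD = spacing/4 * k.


Formula: ASD = (spacing / 4) * correction
Uncorrected distance = spacing / 4 = 163 / 4 = 40.75 m
ASD = 40.75 * 1.17 = 48 m

48


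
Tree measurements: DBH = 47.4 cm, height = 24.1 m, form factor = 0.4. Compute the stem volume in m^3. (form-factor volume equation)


Formula: V = pi * (DBH/200)^2 * H * ff
Radius = DBH/200 = 47.4/200 = 0.237 m
Radius^2 = 0.237^2 = 0.056169 m^2
V = pi * 0.056169 * 24.1 * 0.4
V = 1.701 m^3

1.701


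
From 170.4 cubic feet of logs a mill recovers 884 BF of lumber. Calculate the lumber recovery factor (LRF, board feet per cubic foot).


Formula: LRF = Lumber Output (BF) / Log Input (ft^3)
LRF = 884 BF / 170.4 ft^3
LRF = 5.19 BF/ft^3

5.19


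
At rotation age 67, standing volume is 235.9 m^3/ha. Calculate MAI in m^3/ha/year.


Formula: MAI = Total Volume / Stand Age
MAI = 235.9 m^3/ha / 67 years
MAI = 3.52 m^3/ha/year

3.52


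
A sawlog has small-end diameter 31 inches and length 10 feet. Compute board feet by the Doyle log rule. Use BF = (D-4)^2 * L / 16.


Doyle: BF = (D - 4)^2 * L / 16
Adjusted diameter = 31 - 4 = 27 in
(D-4)^2 = 27^2 = 729
BF = 729 * 10 / 16 = 456 BF

456


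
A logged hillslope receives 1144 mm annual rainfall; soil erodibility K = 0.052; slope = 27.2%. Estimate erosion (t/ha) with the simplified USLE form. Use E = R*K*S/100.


Formula: E = R * K * S / 100  (simplified USLE)
R * K = 1144 * 0.052 = 59.488
E = 59.488 * 27.2 / 100 = 16.18 t/ha

16.18


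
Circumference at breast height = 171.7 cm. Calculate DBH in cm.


Formula: DBH = C / pi
DBH = 171.7 / pi
pi = 3.14159...
DBH = 54.7 cm

54.7


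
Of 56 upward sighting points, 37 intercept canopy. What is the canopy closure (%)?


Formula: Canopy closure = covered points / total points * 100
Closure = 37 / 56 * 100
Closure = 0.6607 * 100 = 66.1%

66.1


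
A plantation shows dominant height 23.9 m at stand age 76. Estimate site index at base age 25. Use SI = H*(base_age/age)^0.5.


Formula: SI = H_dom * (base_age / age)^0.5
Age ratio = 25 / 76 = 0.32895
sqrt(age_ratio) = 0.57354
SI = 23.9 * 0.57354 = 13.7 m

13.7


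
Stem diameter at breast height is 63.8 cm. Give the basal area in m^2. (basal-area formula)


Formula: BA = pi * (DBH/2)^2 / 10000  (cm^2 to m^2)
Radius = DBH/2 = 63.8/2 = 31.9 cm
BA = pi * 31.9^2 / 10000
   = 3196.9161 cm^2 / 10000
   = 0.3197 m^2

0.3197


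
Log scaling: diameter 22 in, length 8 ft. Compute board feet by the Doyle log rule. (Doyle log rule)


Doyle: BF = (D - 4)^2 * L / 16
Adjusted diameter = 22 - 4 = 18 in
(D-4)^2 = 18^2 = 324
BF = 324 * 8 / 16 = 162 BF

162


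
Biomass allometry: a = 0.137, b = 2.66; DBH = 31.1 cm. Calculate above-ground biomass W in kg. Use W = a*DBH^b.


Formula: W = a * DBH^b  (allometric power law)
DBH^b = 31.1^2.66 = 9348.5151
W = 0.137 * 9348.5151 = 1280.7 kg

1280.7


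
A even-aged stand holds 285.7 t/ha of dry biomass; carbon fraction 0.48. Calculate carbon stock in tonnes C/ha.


Formula: Carbon Stock = Biomass * Carbon Fraction
C = 285.7 t/ha * 0.48
C = 137.1 t C/ha

137.1


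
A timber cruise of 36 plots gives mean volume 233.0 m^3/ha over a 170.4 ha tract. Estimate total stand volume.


Formula: Total Volume = Mean Volume per ha * Total Area
Total Volume = 233.0 m^3/ha * 170.4 ha
Total Volume = 39703 m^3

39703


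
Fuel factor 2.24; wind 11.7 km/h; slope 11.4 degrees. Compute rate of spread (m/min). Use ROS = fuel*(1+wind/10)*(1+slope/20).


Formula: ROS = fuel * (1 + wind/10) * (1 + slope/20)
Wind factor = 1 + 11.7/10 = 2.17
Slope factor = 1 + 11.4/20 = 1.57
ROS = 2.24 * 2.17 * 1.57 = 7.63 m/min

7.63


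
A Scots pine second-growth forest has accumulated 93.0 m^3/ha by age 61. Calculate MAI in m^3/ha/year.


Formula: MAI = Total Volume / Stand Age
MAI = 93.0 m^3/ha / 61 years
MAI = 1.52 m^3/ha/year

1.52


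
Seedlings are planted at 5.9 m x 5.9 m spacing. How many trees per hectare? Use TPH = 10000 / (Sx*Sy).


Formula: TPH = 10000 m^2/ha / (spacing_x * spacing_y)
Area per tree = 5.9 m * 5.9 m = 34.81 m^2
TPH = 10000 / 34.81 = 287 trees/ha

287


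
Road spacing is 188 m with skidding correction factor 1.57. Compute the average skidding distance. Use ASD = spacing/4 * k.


Formula: ASD = (spacing / 4) * correction
Uncorrected distance = spacing / 4 = 188 / 4 = 47 m
ASD = 47 * 1.57 = 74 m

74


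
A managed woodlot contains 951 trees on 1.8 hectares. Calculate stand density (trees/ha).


Formula: Stand Density = N_trees / Area_ha
Density = 951 trees / 1.8 ha
Density = 528 trees/ha

528


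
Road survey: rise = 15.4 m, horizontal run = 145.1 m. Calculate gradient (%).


Formula: Gradient = rise / run * 100
Gradient = 15.4 / 145.1 * 100 = 10.6%

10.6


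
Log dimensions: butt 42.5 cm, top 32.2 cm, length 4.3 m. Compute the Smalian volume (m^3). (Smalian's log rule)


Smalian: V = (A1 + A2)/2 * L,  A = pi*(D/200)^2
A1 = pi*(42.5/200)^2 = 0.141863 m^2
A2 = pi*(32.2/200)^2 = 0.081433 m^2
V = (0.141863+0.081433)/2*4.3 = 0.4801 m^3

0.4801


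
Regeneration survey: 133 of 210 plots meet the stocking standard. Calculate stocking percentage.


Formula: Stocking % = stocked plots / total plots * 100
Stocking = 133 / 210 * 100
Stocking = 0.6333 * 100 = 63.3%

63.3


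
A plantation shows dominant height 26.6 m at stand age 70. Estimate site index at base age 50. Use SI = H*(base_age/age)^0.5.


Formula: SI = H_dom * (base_age / age)^0.5
Age ratio = 50 / 70 = 0.71429
sqrt(age_ratio) = 0.84515
SI = 26.6 * 0.84515 = 22.5 m

22.5


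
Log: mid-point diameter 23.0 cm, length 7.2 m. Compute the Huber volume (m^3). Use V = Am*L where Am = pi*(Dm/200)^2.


Huber: V = Am * L,  Am = pi*(Dm/200)^2
Am = pi*(23.0/200)^2 = 0.041548 m^2
V = 0.041548*7.2 = 0.2991 m^3

0.2991
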